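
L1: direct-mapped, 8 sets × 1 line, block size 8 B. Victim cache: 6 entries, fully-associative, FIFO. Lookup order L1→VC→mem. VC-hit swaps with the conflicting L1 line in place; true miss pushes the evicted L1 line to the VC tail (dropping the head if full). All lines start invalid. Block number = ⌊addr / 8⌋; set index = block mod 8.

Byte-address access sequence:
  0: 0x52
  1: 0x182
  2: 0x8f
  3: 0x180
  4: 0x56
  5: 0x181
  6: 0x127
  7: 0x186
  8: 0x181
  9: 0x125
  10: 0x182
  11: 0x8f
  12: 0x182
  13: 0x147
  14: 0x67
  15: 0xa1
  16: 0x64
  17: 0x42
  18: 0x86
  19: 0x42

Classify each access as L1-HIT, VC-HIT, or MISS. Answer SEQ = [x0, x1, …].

SEQ = [MISS, MISS, MISS, L1-HIT, L1-HIT, L1-HIT, MISS, L1-HIT, L1-HIT, L1-HIT, L1-HIT, L1-HIT, L1-HIT, MISS, MISS, MISS, VC-HIT, MISS, MISS, VC-HIT]

  [0] addr=0x52 blk=10 s=2: MISS | VC []
  [1] addr=0x182 blk=48 s=0: MISS | VC []
  [2] addr=0x8f blk=17 s=1: MISS | VC []
  [3] addr=0x180 blk=48 s=0: L1-HIT | VC []
  [4] addr=0x56 blk=10 s=2: L1-HIT | VC []
  [5] addr=0x181 blk=48 s=0: L1-HIT | VC []
  [6] addr=0x127 blk=36 s=4: MISS | VC []
  [7] addr=0x186 blk=48 s=0: L1-HIT | VC []
  [8] addr=0x181 blk=48 s=0: L1-HIT | VC []
  [9] addr=0x125 blk=36 s=4: L1-HIT | VC []
  [10] addr=0x182 blk=48 s=0: L1-HIT | VC []
  [11] addr=0x8f blk=17 s=1: L1-HIT | VC []
  [12] addr=0x182 blk=48 s=0: L1-HIT | VC []
  [13] addr=0x147 blk=40 s=0: MISS | VC [48]
  [14] addr=0x67 blk=12 s=4: MISS | VC [48, 36]
  [15] addr=0xa1 blk=20 s=4: MISS | VC [48, 36, 12]
  [16] addr=0x64 blk=12 s=4: VC-HIT | VC [48, 36, 20]
  [17] addr=0x42 blk=8 s=0: MISS | VC [48, 36, 20, 40]
  [18] addr=0x86 blk=16 s=0: MISS | VC [48, 36, 20, 40, 8]
  [19] addr=0x42 blk=8 s=0: VC-HIT | VC [48, 36, 20, 40, 16]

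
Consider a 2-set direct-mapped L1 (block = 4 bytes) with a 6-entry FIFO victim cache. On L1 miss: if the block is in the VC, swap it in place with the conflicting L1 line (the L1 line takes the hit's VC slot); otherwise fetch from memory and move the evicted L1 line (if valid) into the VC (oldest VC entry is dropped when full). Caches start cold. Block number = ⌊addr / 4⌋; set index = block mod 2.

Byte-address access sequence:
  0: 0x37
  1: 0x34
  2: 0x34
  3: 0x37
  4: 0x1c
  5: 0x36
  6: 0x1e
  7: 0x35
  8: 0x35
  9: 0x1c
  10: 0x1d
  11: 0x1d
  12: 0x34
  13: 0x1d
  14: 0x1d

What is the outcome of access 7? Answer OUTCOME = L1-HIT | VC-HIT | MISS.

#0 0x37→b13/s1 MISS; vc=[]
#1 0x34→b13/s1 L1-HIT; vc=[]
#2 0x34→b13/s1 L1-HIT; vc=[]
#3 0x37→b13/s1 L1-HIT; vc=[]
#4 0x1c→b7/s1 MISS; vc=[13]
#5 0x36→b13/s1 VC-HIT; vc=[7]
#6 0x1e→b7/s1 VC-HIT; vc=[13]
#7 0x35→b13/s1 VC-HIT; vc=[7]
#8 0x35→b13/s1 L1-HIT; vc=[7]
#9 0x1c→b7/s1 VC-HIT; vc=[13]
#10 0x1d→b7/s1 L1-HIT; vc=[13]
#11 0x1d→b7/s1 L1-HIT; vc=[13]
#12 0x34→b13/s1 VC-HIT; vc=[7]
#13 0x1d→b7/s1 VC-HIT; vc=[13]
#14 0x1d→b7/s1 L1-HIT; vc=[13]

OUTCOME = VC-HIT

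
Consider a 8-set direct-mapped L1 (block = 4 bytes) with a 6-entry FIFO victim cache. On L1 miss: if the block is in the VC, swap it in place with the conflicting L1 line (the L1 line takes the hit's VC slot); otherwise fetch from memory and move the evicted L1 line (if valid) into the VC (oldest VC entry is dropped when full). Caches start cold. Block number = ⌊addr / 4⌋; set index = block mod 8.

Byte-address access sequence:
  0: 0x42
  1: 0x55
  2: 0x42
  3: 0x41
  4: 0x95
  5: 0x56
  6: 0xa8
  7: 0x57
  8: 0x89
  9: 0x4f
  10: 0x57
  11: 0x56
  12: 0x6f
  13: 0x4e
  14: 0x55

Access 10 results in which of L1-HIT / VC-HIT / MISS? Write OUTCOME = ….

OUTCOME = L1-HIT

#0 0x42→b16/s0 MISS; vc=[]
#1 0x55→b21/s5 MISS; vc=[]
#2 0x42→b16/s0 L1-HIT; vc=[]
#3 0x41→b16/s0 L1-HIT; vc=[]
#4 0x95→b37/s5 MISS; vc=[21]
#5 0x56→b21/s5 VC-HIT; vc=[37]
#6 0xa8→b42/s2 MISS; vc=[37]
#7 0x57→b21/s5 L1-HIT; vc=[37]
#8 0x89→b34/s2 MISS; vc=[37,42]
#9 0x4f→b19/s3 MISS; vc=[37,42]
#10 0x57→b21/s5 L1-HIT; vc=[37,42]
#11 0x56→b21/s5 L1-HIT; vc=[37,42]
#12 0x6f→b27/s3 MISS; vc=[37,42,19]
#13 0x4e→b19/s3 VC-HIT; vc=[37,42,27]
#14 0x55→b21/s5 L1-HIT; vc=[37,42,27]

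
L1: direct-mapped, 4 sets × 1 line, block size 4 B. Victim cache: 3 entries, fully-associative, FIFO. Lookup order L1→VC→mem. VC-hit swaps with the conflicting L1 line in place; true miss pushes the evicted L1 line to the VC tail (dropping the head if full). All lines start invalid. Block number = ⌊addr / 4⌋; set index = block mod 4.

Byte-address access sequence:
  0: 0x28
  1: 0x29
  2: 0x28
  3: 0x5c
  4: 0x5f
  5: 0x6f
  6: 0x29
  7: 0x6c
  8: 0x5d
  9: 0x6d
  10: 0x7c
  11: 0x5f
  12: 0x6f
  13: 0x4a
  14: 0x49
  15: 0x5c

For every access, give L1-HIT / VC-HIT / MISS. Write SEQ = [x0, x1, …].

SEQ = [MISS, L1-HIT, L1-HIT, MISS, L1-HIT, MISS, L1-HIT, L1-HIT, VC-HIT, VC-HIT, MISS, VC-HIT, VC-HIT, MISS, L1-HIT, VC-HIT]

  [0] addr=0x28 blk=10 s=2: MISS | VC []
  [1] addr=0x29 blk=10 s=2: L1-HIT | VC []
  [2] addr=0x28 blk=10 s=2: L1-HIT | VC []
  [3] addr=0x5c blk=23 s=3: MISS | VC []
  [4] addr=0x5f blk=23 s=3: L1-HIT | VC []
  [5] addr=0x6f blk=27 s=3: MISS | VC [23]
  [6] addr=0x29 blk=10 s=2: L1-HIT | VC [23]
  [7] addr=0x6c blk=27 s=3: L1-HIT | VC [23]
  [8] addr=0x5d blk=23 s=3: VC-HIT | VC [27]
  [9] addr=0x6d blk=27 s=3: VC-HIT | VC [23]
  [10] addr=0x7c blk=31 s=3: MISS | VC [23, 27]
  [11] addr=0x5f blk=23 s=3: VC-HIT | VC [31, 27]
  [12] addr=0x6f blk=27 s=3: VC-HIT | VC [31, 23]
  [13] addr=0x4a blk=18 s=2: MISS | VC [31, 23, 10]
  [14] addr=0x49 blk=18 s=2: L1-HIT | VC [31, 23, 10]
  [15] addr=0x5c blk=23 s=3: VC-HIT | VC [31, 27, 10]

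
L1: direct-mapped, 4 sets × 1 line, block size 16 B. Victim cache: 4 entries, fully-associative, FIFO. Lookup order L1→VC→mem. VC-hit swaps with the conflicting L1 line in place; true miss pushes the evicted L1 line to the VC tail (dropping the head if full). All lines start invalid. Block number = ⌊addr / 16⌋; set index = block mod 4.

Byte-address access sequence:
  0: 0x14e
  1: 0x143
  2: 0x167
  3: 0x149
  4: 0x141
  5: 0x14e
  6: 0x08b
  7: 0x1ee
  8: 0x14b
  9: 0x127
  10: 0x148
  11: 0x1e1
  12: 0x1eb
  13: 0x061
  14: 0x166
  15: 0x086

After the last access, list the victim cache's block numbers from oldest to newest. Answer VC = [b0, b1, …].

#0 0x14e→b20/s0 MISS; vc=[]
#1 0x143→b20/s0 L1-HIT; vc=[]
#2 0x167→b22/s2 MISS; vc=[]
#3 0x149→b20/s0 L1-HIT; vc=[]
#4 0x141→b20/s0 L1-HIT; vc=[]
#5 0x14e→b20/s0 L1-HIT; vc=[]
#6 0x8b→b8/s0 MISS; vc=[20]
#7 0x1ee→b30/s2 MISS; vc=[20,22]
#8 0x14b→b20/s0 VC-HIT; vc=[8,22]
#9 0x127→b18/s2 MISS; vc=[8,22,30]
#10 0x148→b20/s0 L1-HIT; vc=[8,22,30]
#11 0x1e1→b30/s2 VC-HIT; vc=[8,22,18]
#12 0x1eb→b30/s2 L1-HIT; vc=[8,22,18]
#13 0x61→b6/s2 MISS; vc=[8,22,18,30]
#14 0x166→b22/s2 VC-HIT; vc=[8,6,18,30]
#15 0x86→b8/s0 VC-HIT; vc=[20,6,18,30]

VC = [20, 6, 18, 30]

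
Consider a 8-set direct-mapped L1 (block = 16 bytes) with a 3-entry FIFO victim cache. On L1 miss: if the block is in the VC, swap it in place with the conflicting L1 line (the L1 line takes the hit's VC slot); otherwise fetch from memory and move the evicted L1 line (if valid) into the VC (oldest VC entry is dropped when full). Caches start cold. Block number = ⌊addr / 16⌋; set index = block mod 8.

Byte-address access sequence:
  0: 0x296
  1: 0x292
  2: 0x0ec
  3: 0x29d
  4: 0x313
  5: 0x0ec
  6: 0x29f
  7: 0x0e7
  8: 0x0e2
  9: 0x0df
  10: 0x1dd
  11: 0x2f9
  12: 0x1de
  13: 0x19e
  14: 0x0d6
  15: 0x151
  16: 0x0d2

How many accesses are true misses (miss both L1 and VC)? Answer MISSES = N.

0: 0x296 (blk 41, set 1) → MISS  vc=[]
1: 0x292 (blk 41, set 1) → L1-HIT  vc=[]
2: 0xec (blk 14, set 6) → MISS  vc=[]
3: 0x29d (blk 41, set 1) → L1-HIT  vc=[]
4: 0x313 (blk 49, set 1) → MISS  vc=[41]
5: 0xec (blk 14, set 6) → L1-HIT  vc=[41]
6: 0x29f (blk 41, set 1) → VC-HIT  vc=[49]
7: 0xe7 (blk 14, set 6) → L1-HIT  vc=[49]
8: 0xe2 (blk 14, set 6) → L1-HIT  vc=[49]
9: 0xdf (blk 13, set 5) → MISS  vc=[49]
10: 0x1dd (blk 29, set 5) → MISS  vc=[49, 13]
11: 0x2f9 (blk 47, set 7) → MISS  vc=[49, 13]
12: 0x1de (blk 29, set 5) → L1-HIT  vc=[49, 13]
13: 0x19e (blk 25, set 1) → MISS  vc=[49, 13, 41]
14: 0xd6 (blk 13, set 5) → VC-HIT  vc=[49, 29, 41]
15: 0x151 (blk 21, set 5) → MISS  vc=[29, 41, 13]
16: 0xd2 (blk 13, set 5) → VC-HIT  vc=[29, 41, 21]

MISSES = 8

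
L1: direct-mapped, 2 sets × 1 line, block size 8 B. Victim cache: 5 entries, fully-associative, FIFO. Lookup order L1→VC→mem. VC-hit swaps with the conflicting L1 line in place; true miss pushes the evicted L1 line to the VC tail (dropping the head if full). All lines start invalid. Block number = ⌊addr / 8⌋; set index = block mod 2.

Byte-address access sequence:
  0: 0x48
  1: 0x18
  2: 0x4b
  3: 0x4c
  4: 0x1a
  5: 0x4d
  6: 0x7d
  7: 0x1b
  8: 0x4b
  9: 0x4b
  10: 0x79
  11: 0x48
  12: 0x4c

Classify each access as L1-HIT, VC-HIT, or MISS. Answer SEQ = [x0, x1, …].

SEQ = [MISS, MISS, VC-HIT, L1-HIT, VC-HIT, VC-HIT, MISS, VC-HIT, VC-HIT, L1-HIT, VC-HIT, VC-HIT, L1-HIT]

  [0] addr=0x48 blk=9 s=1: MISS | VC []
  [1] addr=0x18 blk=3 s=1: MISS | VC [9]
  [2] addr=0x4b blk=9 s=1: VC-HIT | VC [3]
  [3] addr=0x4c blk=9 s=1: L1-HIT | VC [3]
  [4] addr=0x1a blk=3 s=1: VC-HIT | VC [9]
  [5] addr=0x4d blk=9 s=1: VC-HIT | VC [3]
  [6] addr=0x7d blk=15 s=1: MISS | VC [3, 9]
  [7] addr=0x1b blk=3 s=1: VC-HIT | VC [15, 9]
  [8] addr=0x4b blk=9 s=1: VC-HIT | VC [15, 3]
  [9] addr=0x4b blk=9 s=1: L1-HIT | VC [15, 3]
  [10] addr=0x79 blk=15 s=1: VC-HIT | VC [9, 3]
  [11] addr=0x48 blk=9 s=1: VC-HIT | VC [15, 3]
  [12] addr=0x4c blk=9 s=1: L1-HIT | VC [15, 3]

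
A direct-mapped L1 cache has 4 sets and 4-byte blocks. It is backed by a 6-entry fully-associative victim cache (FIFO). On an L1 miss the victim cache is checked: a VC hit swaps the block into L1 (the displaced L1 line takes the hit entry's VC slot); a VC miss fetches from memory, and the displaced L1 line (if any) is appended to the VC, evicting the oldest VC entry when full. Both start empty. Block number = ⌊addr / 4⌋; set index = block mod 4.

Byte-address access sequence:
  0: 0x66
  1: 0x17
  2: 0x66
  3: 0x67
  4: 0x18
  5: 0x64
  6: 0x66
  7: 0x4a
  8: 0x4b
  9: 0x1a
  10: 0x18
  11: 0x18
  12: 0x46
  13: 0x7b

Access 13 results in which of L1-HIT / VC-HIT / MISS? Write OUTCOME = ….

  [0] addr=0x66 blk=25 s=1: MISS | VC []
  [1] addr=0x17 blk=5 s=1: MISS | VC [25]
  [2] addr=0x66 blk=25 s=1: VC-HIT | VC [5]
  [3] addr=0x67 blk=25 s=1: L1-HIT | VC [5]
  [4] addr=0x18 blk=6 s=2: MISS | VC [5]
  [5] addr=0x64 blk=25 s=1: L1-HIT | VC [5]
  [6] addr=0x66 blk=25 s=1: L1-HIT | VC [5]
  [7] addr=0x4a blk=18 s=2: MISS | VC [5, 6]
  [8] addr=0x4b blk=18 s=2: L1-HIT | VC [5, 6]
  [9] addr=0x1a blk=6 s=2: VC-HIT | VC [5, 18]
  [10] addr=0x18 blk=6 s=2: L1-HIT | VC [5, 18]
  [11] addr=0x18 blk=6 s=2: L1-HIT | VC [5, 18]
  [12] addr=0x46 blk=17 s=1: MISS | VC [5, 18, 25]
  [13] addr=0x7b blk=30 s=2: MISS | VC [5, 18, 25, 6]

OUTCOME = MISS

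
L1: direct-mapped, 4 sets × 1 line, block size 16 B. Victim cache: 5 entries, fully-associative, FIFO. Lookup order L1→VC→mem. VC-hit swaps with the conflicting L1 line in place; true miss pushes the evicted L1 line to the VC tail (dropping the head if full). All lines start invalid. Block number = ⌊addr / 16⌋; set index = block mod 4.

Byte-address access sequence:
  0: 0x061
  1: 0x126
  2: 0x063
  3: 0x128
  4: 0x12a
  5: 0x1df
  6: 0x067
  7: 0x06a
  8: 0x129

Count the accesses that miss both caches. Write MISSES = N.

MISSES = 3

#0 0x61→b6/s2 MISS; vc=[]
#1 0x126→b18/s2 MISS; vc=[6]
#2 0x63→b6/s2 VC-HIT; vc=[18]
#3 0x128→b18/s2 VC-HIT; vc=[6]
#4 0x12a→b18/s2 L1-HIT; vc=[6]
#5 0x1df→b29/s1 MISS; vc=[6]
#6 0x67→b6/s2 VC-HIT; vc=[18]
#7 0x6a→b6/s2 L1-HIT; vc=[18]
#8 0x129→b18/s2 VC-HIT; vc=[6]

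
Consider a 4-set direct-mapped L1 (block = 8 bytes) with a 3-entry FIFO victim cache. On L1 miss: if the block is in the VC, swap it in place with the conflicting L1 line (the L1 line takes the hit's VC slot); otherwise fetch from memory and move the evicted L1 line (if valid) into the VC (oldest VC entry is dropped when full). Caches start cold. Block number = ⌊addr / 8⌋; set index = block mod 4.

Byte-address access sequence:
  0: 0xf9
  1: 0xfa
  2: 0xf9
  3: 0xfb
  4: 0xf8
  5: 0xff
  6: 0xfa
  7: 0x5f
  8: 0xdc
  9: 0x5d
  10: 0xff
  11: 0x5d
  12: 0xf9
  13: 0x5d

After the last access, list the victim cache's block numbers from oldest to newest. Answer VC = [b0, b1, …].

VC = [31, 27]

0: 0xf9 (blk 31, set 3) → MISS  vc=[]
1: 0xfa (blk 31, set 3) → L1-HIT  vc=[]
2: 0xf9 (blk 31, set 3) → L1-HIT  vc=[]
3: 0xfb (blk 31, set 3) → L1-HIT  vc=[]
4: 0xf8 (blk 31, set 3) → L1-HIT  vc=[]
5: 0xff (blk 31, set 3) → L1-HIT  vc=[]
6: 0xfa (blk 31, set 3) → L1-HIT  vc=[]
7: 0x5f (blk 11, set 3) → MISS  vc=[31]
8: 0xdc (blk 27, set 3) → MISS  vc=[31, 11]
9: 0x5d (blk 11, set 3) → VC-HIT  vc=[31, 27]
10: 0xff (blk 31, set 3) → VC-HIT  vc=[11, 27]
11: 0x5d (blk 11, set 3) → VC-HIT  vc=[31, 27]
12: 0xf9 (blk 31, set 3) → VC-HIT  vc=[11, 27]
13: 0x5d (blk 11, set 3) → VC-HIT  vc=[31, 27]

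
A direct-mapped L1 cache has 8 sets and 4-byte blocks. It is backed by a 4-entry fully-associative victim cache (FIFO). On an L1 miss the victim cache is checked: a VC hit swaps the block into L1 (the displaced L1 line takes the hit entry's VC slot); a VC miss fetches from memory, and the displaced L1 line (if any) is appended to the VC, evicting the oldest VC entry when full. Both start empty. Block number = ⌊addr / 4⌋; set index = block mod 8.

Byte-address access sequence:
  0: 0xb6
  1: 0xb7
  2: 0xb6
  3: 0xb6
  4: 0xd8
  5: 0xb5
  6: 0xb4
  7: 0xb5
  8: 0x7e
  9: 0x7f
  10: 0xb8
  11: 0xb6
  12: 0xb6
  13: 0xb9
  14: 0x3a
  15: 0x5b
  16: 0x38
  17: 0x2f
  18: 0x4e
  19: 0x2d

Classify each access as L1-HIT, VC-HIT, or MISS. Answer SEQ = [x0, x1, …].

SEQ = [MISS, L1-HIT, L1-HIT, L1-HIT, MISS, L1-HIT, L1-HIT, L1-HIT, MISS, L1-HIT, MISS, L1-HIT, L1-HIT, L1-HIT, MISS, MISS, VC-HIT, MISS, MISS, VC-HIT]

#0 0xb6→b45/s5 MISS; vc=[]
#1 0xb7→b45/s5 L1-HIT; vc=[]
#2 0xb6→b45/s5 L1-HIT; vc=[]
#3 0xb6→b45/s5 L1-HIT; vc=[]
#4 0xd8→b54/s6 MISS; vc=[]
#5 0xb5→b45/s5 L1-HIT; vc=[]
#6 0xb4→b45/s5 L1-HIT; vc=[]
#7 0xb5→b45/s5 L1-HIT; vc=[]
#8 0x7e→b31/s7 MISS; vc=[]
#9 0x7f→b31/s7 L1-HIT; vc=[]
#10 0xb8→b46/s6 MISS; vc=[54]
#11 0xb6→b45/s5 L1-HIT; vc=[54]
#12 0xb6→b45/s5 L1-HIT; vc=[54]
#13 0xb9→b46/s6 L1-HIT; vc=[54]
#14 0x3a→b14/s6 MISS; vc=[54,46]
#15 0x5b→b22/s6 MISS; vc=[54,46,14]
#16 0x38→b14/s6 VC-HIT; vc=[54,46,22]
#17 0x2f→b11/s3 MISS; vc=[54,46,22]
#18 0x4e→b19/s3 MISS; vc=[54,46,22,11]
#19 0x2d→b11/s3 VC-HIT; vc=[54,46,22,19]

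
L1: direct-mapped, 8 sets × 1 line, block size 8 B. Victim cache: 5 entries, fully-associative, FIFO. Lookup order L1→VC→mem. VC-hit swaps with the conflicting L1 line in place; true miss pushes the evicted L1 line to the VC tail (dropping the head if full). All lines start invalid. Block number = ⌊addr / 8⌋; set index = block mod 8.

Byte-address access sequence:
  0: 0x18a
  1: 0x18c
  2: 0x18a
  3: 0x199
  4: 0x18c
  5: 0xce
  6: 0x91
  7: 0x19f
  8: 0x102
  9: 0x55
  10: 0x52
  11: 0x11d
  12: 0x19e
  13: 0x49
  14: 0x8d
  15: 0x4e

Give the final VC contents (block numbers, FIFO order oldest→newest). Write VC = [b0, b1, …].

  [0] addr=0x18a blk=49 s=1: MISS | VC []
  [1] addr=0x18c blk=49 s=1: L1-HIT | VC []
  [2] addr=0x18a blk=49 s=1: L1-HIT | VC []
  [3] addr=0x199 blk=51 s=3: MISS | VC []
  [4] addr=0x18c blk=49 s=1: L1-HIT | VC []
  [5] addr=0xce blk=25 s=1: MISS | VC [49]
  [6] addr=0x91 blk=18 s=2: MISS | VC [49]
  [7] addr=0x19f blk=51 s=3: L1-HIT | VC [49]
  [8] addr=0x102 blk=32 s=0: MISS | VC [49]
  [9] addr=0x55 blk=10 s=2: MISS | VC [49, 18]
  [10] addr=0x52 blk=10 s=2: L1-HIT | VC [49, 18]
  [11] addr=0x11d blk=35 s=3: MISS | VC [49, 18, 51]
  [12] addr=0x19e blk=51 s=3: VC-HIT | VC [49, 18, 35]
  [13] addr=0x49 blk=9 s=1: MISS | VC [49, 18, 35, 25]
  [14] addr=0x8d blk=17 s=1: MISS | VC [49, 18, 35, 25, 9]
  [15] addr=0x4e blk=9 s=1: VC-HIT | VC [49, 18, 35, 25, 17]

VC = [49, 18, 35, 25, 17]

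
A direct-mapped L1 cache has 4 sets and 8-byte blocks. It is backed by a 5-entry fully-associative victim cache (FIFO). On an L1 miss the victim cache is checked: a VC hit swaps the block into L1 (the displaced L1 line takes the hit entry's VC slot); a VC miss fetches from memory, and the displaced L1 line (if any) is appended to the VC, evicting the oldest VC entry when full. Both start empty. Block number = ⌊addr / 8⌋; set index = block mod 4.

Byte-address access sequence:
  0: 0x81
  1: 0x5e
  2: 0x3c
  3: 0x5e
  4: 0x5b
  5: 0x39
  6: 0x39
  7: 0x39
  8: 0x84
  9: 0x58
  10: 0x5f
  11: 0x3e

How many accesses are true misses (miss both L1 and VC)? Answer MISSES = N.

  [0] addr=0x81 blk=16 s=0: MISS | VC []
  [1] addr=0x5e blk=11 s=3: MISS | VC []
  [2] addr=0x3c blk=7 s=3: MISS | VC [11]
  [3] addr=0x5e blk=11 s=3: VC-HIT | VC [7]
  [4] addr=0x5b blk=11 s=3: L1-HIT | VC [7]
  [5] addr=0x39 blk=7 s=3: VC-HIT | VC [11]
  [6] addr=0x39 blk=7 s=3: L1-HIT | VC [11]
  [7] addr=0x39 blk=7 s=3: L1-HIT | VC [11]
  [8] addr=0x84 blk=16 s=0: L1-HIT | VC [11]
  [9] addr=0x58 blk=11 s=3: VC-HIT | VC [7]
  [10] addr=0x5f blk=11 s=3: L1-HIT | VC [7]
  [11] addr=0x3e blk=7 s=3: VC-HIT | VC [11]

MISSES = 3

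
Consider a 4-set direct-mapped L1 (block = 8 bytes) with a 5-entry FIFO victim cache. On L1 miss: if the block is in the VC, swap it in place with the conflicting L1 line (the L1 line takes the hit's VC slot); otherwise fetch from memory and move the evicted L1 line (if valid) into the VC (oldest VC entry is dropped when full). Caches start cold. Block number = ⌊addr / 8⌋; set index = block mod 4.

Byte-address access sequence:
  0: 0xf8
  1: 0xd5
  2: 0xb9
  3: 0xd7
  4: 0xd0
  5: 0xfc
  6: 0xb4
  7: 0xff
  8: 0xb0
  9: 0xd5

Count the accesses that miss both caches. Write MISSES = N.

MISSES = 4

0: 0xf8 (blk 31, set 3) → MISS  vc=[]
1: 0xd5 (blk 26, set 2) → MISS  vc=[]
2: 0xb9 (blk 23, set 3) → MISS  vc=[31]
3: 0xd7 (blk 26, set 2) → L1-HIT  vc=[31]
4: 0xd0 (blk 26, set 2) → L1-HIT  vc=[31]
5: 0xfc (blk 31, set 3) → VC-HIT  vc=[23]
6: 0xb4 (blk 22, set 2) → MISS  vc=[23, 26]
7: 0xff (blk 31, set 3) → L1-HIT  vc=[23, 26]
8: 0xb0 (blk 22, set 2) → L1-HIT  vc=[23, 26]
9: 0xd5 (blk 26, set 2) → VC-HIT  vc=[23, 22]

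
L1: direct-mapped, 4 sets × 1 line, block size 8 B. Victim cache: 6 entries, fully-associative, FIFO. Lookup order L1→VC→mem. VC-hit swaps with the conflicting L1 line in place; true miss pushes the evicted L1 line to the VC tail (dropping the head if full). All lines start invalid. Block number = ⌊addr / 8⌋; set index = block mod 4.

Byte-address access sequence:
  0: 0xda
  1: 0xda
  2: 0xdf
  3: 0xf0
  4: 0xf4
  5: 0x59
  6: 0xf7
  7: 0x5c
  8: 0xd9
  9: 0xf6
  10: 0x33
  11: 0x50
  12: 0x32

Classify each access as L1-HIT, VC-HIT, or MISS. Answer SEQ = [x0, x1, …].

#0 0xda→b27/s3 MISS; vc=[]
#1 0xda→b27/s3 L1-HIT; vc=[]
#2 0xdf→b27/s3 L1-HIT; vc=[]
#3 0xf0→b30/s2 MISS; vc=[]
#4 0xf4→b30/s2 L1-HIT; vc=[]
#5 0x59→b11/s3 MISS; vc=[27]
#6 0xf7→b30/s2 L1-HIT; vc=[27]
#7 0x5c→b11/s3 L1-HIT; vc=[27]
#8 0xd9→b27/s3 VC-HIT; vc=[11]
#9 0xf6→b30/s2 L1-HIT; vc=[11]
#10 0x33→b6/s2 MISS; vc=[11,30]
#11 0x50→b10/s2 MISS; vc=[11,30,6]
#12 0x32→b6/s2 VC-HIT; vc=[11,30,10]

SEQ = [MISS, L1-HIT, L1-HIT, MISS, L1-HIT, MISS, L1-HIT, L1-HIT, VC-HIT, L1-HIT, MISS, MISS, VC-HIT]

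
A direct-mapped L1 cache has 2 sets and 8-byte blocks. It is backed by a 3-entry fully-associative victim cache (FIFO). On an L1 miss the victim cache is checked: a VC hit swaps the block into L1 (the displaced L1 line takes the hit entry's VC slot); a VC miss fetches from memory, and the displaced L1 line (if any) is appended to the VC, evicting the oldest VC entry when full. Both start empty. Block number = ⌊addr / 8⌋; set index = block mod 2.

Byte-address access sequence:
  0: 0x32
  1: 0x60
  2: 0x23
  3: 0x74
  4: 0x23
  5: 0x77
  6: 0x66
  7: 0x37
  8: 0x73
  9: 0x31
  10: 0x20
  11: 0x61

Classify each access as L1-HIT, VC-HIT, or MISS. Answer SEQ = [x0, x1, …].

#0 0x32→b6/s0 MISS; vc=[]
#1 0x60→b12/s0 MISS; vc=[6]
#2 0x23→b4/s0 MISS; vc=[6,12]
#3 0x74→b14/s0 MISS; vc=[6,12,4]
#4 0x23→b4/s0 VC-HIT; vc=[6,12,14]
#5 0x77→b14/s0 VC-HIT; vc=[6,12,4]
#6 0x66→b12/s0 VC-HIT; vc=[6,14,4]
#7 0x37→b6/s0 VC-HIT; vc=[12,14,4]
#8 0x73→b14/s0 VC-HIT; vc=[12,6,4]
#9 0x31→b6/s0 VC-HIT; vc=[12,14,4]
#10 0x20→b4/s0 VC-HIT; vc=[12,14,6]
#11 0x61→b12/s0 VC-HIT; vc=[4,14,6]

SEQ = [MISS, MISS, MISS, MISS, VC-HIT, VC-HIT, VC-HIT, VC-HIT, VC-HIT, VC-HIT, VC-HIT, VC-HIT]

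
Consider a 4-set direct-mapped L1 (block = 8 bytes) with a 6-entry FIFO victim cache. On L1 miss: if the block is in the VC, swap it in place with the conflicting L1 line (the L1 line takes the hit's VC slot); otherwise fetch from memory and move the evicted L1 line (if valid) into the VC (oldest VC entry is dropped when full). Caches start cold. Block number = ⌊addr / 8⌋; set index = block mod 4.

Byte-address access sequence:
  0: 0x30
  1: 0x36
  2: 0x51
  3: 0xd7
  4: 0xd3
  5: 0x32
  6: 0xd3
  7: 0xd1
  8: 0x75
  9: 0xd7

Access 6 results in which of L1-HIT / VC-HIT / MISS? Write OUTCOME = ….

OUTCOME = VC-HIT

  [0] addr=0x30 blk=6 s=2: MISS | VC []
  [1] addr=0x36 blk=6 s=2: L1-HIT | VC []
  [2] addr=0x51 blk=10 s=2: MISS | VC [6]
  [3] addr=0xd7 blk=26 s=2: MISS | VC [6, 10]
  [4] addr=0xd3 blk=26 s=2: L1-HIT | VC [6, 10]
  [5] addr=0x32 blk=6 s=2: VC-HIT | VC [26, 10]
  [6] addr=0xd3 blk=26 s=2: VC-HIT | VC [6, 10]
  [7] addr=0xd1 blk=26 s=2: L1-HIT | VC [6, 10]
  [8] addr=0x75 blk=14 s=2: MISS | VC [6, 10, 26]
  [9] addr=0xd7 blk=26 s=2: VC-HIT | VC [6, 10, 14]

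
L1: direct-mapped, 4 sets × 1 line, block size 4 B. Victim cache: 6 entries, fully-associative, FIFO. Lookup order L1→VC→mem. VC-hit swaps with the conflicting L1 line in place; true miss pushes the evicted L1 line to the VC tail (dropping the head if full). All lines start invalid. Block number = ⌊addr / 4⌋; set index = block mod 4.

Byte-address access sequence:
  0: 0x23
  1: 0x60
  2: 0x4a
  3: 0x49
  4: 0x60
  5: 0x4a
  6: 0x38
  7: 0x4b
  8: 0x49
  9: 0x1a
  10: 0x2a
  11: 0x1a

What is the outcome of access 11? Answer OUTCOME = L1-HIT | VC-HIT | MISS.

OUTCOME = VC-HIT

  [0] addr=0x23 blk=8 s=0: MISS | VC []
  [1] addr=0x60 blk=24 s=0: MISS | VC [8]
  [2] addr=0x4a blk=18 s=2: MISS | VC [8]
  [3] addr=0x49 blk=18 s=2: L1-HIT | VC [8]
  [4] addr=0x60 blk=24 s=0: L1-HIT | VC [8]
  [5] addr=0x4a blk=18 s=2: L1-HIT | VC [8]
  [6] addr=0x38 blk=14 s=2: MISS | VC [8, 18]
  [7] addr=0x4b blk=18 s=2: VC-HIT | VC [8, 14]
  [8] addr=0x49 blk=18 s=2: L1-HIT | VC [8, 14]
  [9] addr=0x1a blk=6 s=2: MISS | VC [8, 14, 18]
  [10] addr=0x2a blk=10 s=2: MISS | VC [8, 14, 18, 6]
  [11] addr=0x1a blk=6 s=2: VC-HIT | VC [8, 14, 18, 10]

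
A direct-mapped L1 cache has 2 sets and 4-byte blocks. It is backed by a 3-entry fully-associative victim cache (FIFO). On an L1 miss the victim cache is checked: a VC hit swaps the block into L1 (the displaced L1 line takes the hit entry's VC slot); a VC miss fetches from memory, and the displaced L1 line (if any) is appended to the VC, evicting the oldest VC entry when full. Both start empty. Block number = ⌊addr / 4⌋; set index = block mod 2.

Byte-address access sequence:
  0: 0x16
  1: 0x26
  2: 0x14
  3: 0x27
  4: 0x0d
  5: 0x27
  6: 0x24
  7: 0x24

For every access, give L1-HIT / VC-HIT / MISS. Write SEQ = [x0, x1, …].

0: 0x16 (blk 5, set 1) → MISS  vc=[]
1: 0x26 (blk 9, set 1) → MISS  vc=[5]
2: 0x14 (blk 5, set 1) → VC-HIT  vc=[9]
3: 0x27 (blk 9, set 1) → VC-HIT  vc=[5]
4: 0xd (blk 3, set 1) → MISS  vc=[5, 9]
5: 0x27 (blk 9, set 1) → VC-HIT  vc=[5, 3]
6: 0x24 (blk 9, set 1) → L1-HIT  vc=[5, 3]
7: 0x24 (blk 9, set 1) → L1-HIT  vc=[5, 3]

SEQ = [MISS, MISS, VC-HIT, VC-HIT, MISS, VC-HIT, L1-HIT, L1-HIT]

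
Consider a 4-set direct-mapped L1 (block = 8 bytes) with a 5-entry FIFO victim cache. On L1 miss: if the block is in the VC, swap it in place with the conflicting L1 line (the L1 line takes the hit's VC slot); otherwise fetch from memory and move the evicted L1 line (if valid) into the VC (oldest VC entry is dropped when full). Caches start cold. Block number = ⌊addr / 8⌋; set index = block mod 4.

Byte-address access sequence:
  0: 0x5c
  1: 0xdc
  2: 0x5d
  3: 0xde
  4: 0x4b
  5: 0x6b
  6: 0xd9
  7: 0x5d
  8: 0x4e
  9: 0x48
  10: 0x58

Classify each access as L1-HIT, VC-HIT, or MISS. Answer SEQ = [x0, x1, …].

SEQ = [MISS, MISS, VC-HIT, VC-HIT, MISS, MISS, L1-HIT, VC-HIT, VC-HIT, L1-HIT, L1-HIT]

#0 0x5c→b11/s3 MISS; vc=[]
#1 0xdc→b27/s3 MISS; vc=[11]
#2 0x5d→b11/s3 VC-HIT; vc=[27]
#3 0xde→b27/s3 VC-HIT; vc=[11]
#4 0x4b→b9/s1 MISS; vc=[11]
#5 0x6b→b13/s1 MISS; vc=[11,9]
#6 0xd9→b27/s3 L1-HIT; vc=[11,9]
#7 0x5d→b11/s3 VC-HIT; vc=[27,9]
#8 0x4e→b9/s1 VC-HIT; vc=[27,13]
#9 0x48→b9/s1 L1-HIT; vc=[27,13]
#10 0x58→b11/s3 L1-HIT; vc=[27,13]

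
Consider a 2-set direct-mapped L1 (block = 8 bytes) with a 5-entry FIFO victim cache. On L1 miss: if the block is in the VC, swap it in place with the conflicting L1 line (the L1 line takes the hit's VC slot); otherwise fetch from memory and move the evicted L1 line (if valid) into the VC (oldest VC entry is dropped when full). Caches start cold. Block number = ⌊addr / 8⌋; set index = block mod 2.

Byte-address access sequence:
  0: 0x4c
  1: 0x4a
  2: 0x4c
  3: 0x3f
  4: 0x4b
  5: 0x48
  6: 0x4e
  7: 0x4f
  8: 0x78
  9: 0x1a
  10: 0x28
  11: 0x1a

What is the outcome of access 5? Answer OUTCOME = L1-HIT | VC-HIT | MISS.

OUTCOME = L1-HIT

#0 0x4c→b9/s1 MISS; vc=[]
#1 0x4a→b9/s1 L1-HIT; vc=[]
#2 0x4c→b9/s1 L1-HIT; vc=[]
#3 0x3f→b7/s1 MISS; vc=[9]
#4 0x4b→b9/s1 VC-HIT; vc=[7]
#5 0x48→b9/s1 L1-HIT; vc=[7]
#6 0x4e→b9/s1 L1-HIT; vc=[7]
#7 0x4f→b9/s1 L1-HIT; vc=[7]
#8 0x78→b15/s1 MISS; vc=[7,9]
#9 0x1a→b3/s1 MISS; vc=[7,9,15]
#10 0x28→b5/s1 MISS; vc=[7,9,15,3]
#11 0x1a→b3/s1 VC-HIT; vc=[7,9,15,5]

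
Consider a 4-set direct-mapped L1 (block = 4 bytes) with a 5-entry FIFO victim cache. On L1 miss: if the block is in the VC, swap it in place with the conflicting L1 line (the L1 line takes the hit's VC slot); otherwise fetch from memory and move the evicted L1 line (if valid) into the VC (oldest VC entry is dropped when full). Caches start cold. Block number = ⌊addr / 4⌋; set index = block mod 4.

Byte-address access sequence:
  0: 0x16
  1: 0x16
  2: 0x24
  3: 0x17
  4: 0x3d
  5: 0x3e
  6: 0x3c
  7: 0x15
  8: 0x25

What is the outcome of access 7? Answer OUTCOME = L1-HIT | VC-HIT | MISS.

0: 0x16 (blk 5, set 1) → MISS  vc=[]
1: 0x16 (blk 5, set 1) → L1-HIT  vc=[]
2: 0x24 (blk 9, set 1) → MISS  vc=[5]
3: 0x17 (blk 5, set 1) → VC-HIT  vc=[9]
4: 0x3d (blk 15, set 3) → MISS  vc=[9]
5: 0x3e (blk 15, set 3) → L1-HIT  vc=[9]
6: 0x3c (blk 15, set 3) → L1-HIT  vc=[9]
7: 0x15 (blk 5, set 1) → L1-HIT  vc=[9]
8: 0x25 (blk 9, set 1) → VC-HIT  vc=[5]

OUTCOME = L1-HIT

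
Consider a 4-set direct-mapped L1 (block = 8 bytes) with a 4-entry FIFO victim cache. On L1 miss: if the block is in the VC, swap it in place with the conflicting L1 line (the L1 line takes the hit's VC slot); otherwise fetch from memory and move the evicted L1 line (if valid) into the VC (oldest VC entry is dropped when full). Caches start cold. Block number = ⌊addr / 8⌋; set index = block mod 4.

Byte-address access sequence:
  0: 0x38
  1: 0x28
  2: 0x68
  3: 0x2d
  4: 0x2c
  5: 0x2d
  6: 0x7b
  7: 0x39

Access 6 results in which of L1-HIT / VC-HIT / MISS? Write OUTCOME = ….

OUTCOME = MISS

#0 0x38→b7/s3 MISS; vc=[]
#1 0x28→b5/s1 MISS; vc=[]
#2 0x68→b13/s1 MISS; vc=[5]
#3 0x2d→b5/s1 VC-HIT; vc=[13]
#4 0x2c→b5/s1 L1-HIT; vc=[13]
#5 0x2d→b5/s1 L1-HIT; vc=[13]
#6 0x7b→b15/s3 MISS; vc=[13,7]
#7 0x39→b7/s3 VC-HIT; vc=[13,15]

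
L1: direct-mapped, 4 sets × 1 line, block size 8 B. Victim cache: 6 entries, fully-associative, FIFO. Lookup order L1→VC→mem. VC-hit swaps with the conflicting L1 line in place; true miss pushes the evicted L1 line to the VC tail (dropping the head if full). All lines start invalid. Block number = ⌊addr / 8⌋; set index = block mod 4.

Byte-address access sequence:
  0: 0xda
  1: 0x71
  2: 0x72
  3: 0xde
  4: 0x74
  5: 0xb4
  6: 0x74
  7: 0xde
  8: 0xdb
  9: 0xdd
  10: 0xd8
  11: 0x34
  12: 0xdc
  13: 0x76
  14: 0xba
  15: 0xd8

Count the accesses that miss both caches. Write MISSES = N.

  [0] addr=0xda blk=27 s=3: MISS | VC []
  [1] addr=0x71 blk=14 s=2: MISS | VC []
  [2] addr=0x72 blk=14 s=2: L1-HIT | VC []
  [3] addr=0xde blk=27 s=3: L1-HIT | VC []
  [4] addr=0x74 blk=14 s=2: L1-HIT | VC []
  [5] addr=0xb4 blk=22 s=2: MISS | VC [14]
  [6] addr=0x74 blk=14 s=2: VC-HIT | VC [22]
  [7] addr=0xde blk=27 s=3: L1-HIT | VC [22]
  [8] addr=0xdb blk=27 s=3: L1-HIT | VC [22]
  [9] addr=0xdd blk=27 s=3: L1-HIT | VC [22]
  [10] addr=0xd8 blk=27 s=3: L1-HIT | VC [22]
  [11] addr=0x34 blk=6 s=2: MISS | VC [22, 14]
  [12] addr=0xdc blk=27 s=3: L1-HIT | VC [22, 14]
  [13] addr=0x76 blk=14 s=2: VC-HIT | VC [22, 6]
  [14] addr=0xba blk=23 s=3: MISS | VC [22, 6, 27]
  [15] addr=0xd8 blk=27 s=3: VC-HIT | VC [22, 6, 23]

MISSES = 5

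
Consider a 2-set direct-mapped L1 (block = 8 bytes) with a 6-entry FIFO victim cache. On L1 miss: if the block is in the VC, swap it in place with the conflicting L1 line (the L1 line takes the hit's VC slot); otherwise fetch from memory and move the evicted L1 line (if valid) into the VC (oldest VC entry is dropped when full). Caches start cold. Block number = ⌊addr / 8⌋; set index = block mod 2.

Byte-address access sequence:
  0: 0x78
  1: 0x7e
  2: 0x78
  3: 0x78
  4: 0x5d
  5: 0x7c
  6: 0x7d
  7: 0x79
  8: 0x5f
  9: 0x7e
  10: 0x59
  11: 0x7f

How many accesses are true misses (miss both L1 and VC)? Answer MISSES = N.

#0 0x78→b15/s1 MISS; vc=[]
#1 0x7e→b15/s1 L1-HIT; vc=[]
#2 0x78→b15/s1 L1-HIT; vc=[]
#3 0x78→b15/s1 L1-HIT; vc=[]
#4 0x5d→b11/s1 MISS; vc=[15]
#5 0x7c→b15/s1 VC-HIT; vc=[11]
#6 0x7d→b15/s1 L1-HIT; vc=[11]
#7 0x79→b15/s1 L1-HIT; vc=[11]
#8 0x5f→b11/s1 VC-HIT; vc=[15]
#9 0x7e→b15/s1 VC-HIT; vc=[11]
#10 0x59→b11/s1 VC-HIT; vc=[15]
#11 0x7f→b15/s1 VC-HIT; vc=[11]

MISSES = 2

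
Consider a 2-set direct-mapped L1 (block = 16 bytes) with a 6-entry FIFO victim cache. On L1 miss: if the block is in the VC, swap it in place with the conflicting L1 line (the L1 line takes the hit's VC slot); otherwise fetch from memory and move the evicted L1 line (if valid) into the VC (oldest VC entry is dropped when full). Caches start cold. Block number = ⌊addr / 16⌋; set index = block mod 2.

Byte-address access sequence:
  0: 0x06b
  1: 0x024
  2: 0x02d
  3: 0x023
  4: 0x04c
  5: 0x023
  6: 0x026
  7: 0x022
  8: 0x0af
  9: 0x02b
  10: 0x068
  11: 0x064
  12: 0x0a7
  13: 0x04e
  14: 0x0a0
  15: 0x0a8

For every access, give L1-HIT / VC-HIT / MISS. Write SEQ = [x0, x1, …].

SEQ = [MISS, MISS, L1-HIT, L1-HIT, MISS, VC-HIT, L1-HIT, L1-HIT, MISS, VC-HIT, VC-HIT, L1-HIT, VC-HIT, VC-HIT, VC-HIT, L1-HIT]

0: 0x6b (blk 6, set 0) → MISS  vc=[]
1: 0x24 (blk 2, set 0) → MISS  vc=[6]
2: 0x2d (blk 2, set 0) → L1-HIT  vc=[6]
3: 0x23 (blk 2, set 0) → L1-HIT  vc=[6]
4: 0x4c (blk 4, set 0) → MISS  vc=[6, 2]
5: 0x23 (blk 2, set 0) → VC-HIT  vc=[6, 4]
6: 0x26 (blk 2, set 0) → L1-HIT  vc=[6, 4]
7: 0x22 (blk 2, set 0) → L1-HIT  vc=[6, 4]
8: 0xaf (blk 10, set 0) → MISS  vc=[6, 4, 2]
9: 0x2b (blk 2, set 0) → VC-HIT  vc=[6, 4, 10]
10: 0x68 (blk 6, set 0) → VC-HIT  vc=[2, 4, 10]
11: 0x64 (blk 6, set 0) → L1-HIT  vc=[2, 4, 10]
12: 0xa7 (blk 10, set 0) → VC-HIT  vc=[2, 4, 6]
13: 0x4e (blk 4, set 0) → VC-HIT  vc=[2, 10, 6]
14: 0xa0 (blk 10, set 0) → VC-HIT  vc=[2, 4, 6]
15: 0xa8 (blk 10, set 0) → L1-HIT  vc=[2, 4, 6]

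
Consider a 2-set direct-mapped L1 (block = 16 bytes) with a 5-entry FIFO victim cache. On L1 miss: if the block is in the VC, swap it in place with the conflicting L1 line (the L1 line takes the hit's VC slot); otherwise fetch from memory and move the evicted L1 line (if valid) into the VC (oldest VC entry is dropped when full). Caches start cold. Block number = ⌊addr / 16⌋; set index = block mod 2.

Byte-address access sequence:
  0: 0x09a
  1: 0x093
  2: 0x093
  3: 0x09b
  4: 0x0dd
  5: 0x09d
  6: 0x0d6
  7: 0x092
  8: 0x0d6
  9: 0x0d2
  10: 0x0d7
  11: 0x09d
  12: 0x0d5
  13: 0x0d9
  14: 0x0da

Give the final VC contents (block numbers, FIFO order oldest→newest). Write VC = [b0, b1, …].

VC = [9]

0: 0x9a (blk 9, set 1) → MISS  vc=[]
1: 0x93 (blk 9, set 1) → L1-HIT  vc=[]
2: 0x93 (blk 9, set 1) → L1-HIT  vc=[]
3: 0x9b (blk 9, set 1) → L1-HIT  vc=[]
4: 0xdd (blk 13, set 1) → MISS  vc=[9]
5: 0x9d (blk 9, set 1) → VC-HIT  vc=[13]
6: 0xd6 (blk 13, set 1) → VC-HIT  vc=[9]
7: 0x92 (blk 9, set 1) → VC-HIT  vc=[13]
8: 0xd6 (blk 13, set 1) → VC-HIT  vc=[9]
9: 0xd2 (blk 13, set 1) → L1-HIT  vc=[9]
10: 0xd7 (blk 13, set 1) → L1-HIT  vc=[9]
11: 0x9d (blk 9, set 1) → VC-HIT  vc=[13]
12: 0xd5 (blk 13, set 1) → VC-HIT  vc=[9]
13: 0xd9 (blk 13, set 1) → L1-HIT  vc=[9]
14: 0xda (blk 13, set 1) → L1-HIT  vc=[9]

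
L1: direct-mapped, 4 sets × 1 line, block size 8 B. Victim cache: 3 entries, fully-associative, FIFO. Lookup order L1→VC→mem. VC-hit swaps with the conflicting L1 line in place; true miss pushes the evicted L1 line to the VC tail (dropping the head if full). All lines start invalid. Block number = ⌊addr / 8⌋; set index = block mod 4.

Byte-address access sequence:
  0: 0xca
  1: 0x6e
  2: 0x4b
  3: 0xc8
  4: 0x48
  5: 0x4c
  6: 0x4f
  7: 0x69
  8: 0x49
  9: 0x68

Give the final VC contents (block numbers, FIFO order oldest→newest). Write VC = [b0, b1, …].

  [0] addr=0xca blk=25 s=1: MISS | VC []
  [1] addr=0x6e blk=13 s=1: MISS | VC [25]
  [2] addr=0x4b blk=9 s=1: MISS | VC [25, 13]
  [3] addr=0xc8 blk=25 s=1: VC-HIT | VC [9, 13]
  [4] addr=0x48 blk=9 s=1: VC-HIT | VC [25, 13]
  [5] addr=0x4c blk=9 s=1: L1-HIT | VC [25, 13]
  [6] addr=0x4f blk=9 s=1: L1-HIT | VC [25, 13]
  [7] addr=0x69 blk=13 s=1: VC-HIT | VC [25, 9]
  [8] addr=0x49 blk=9 s=1: VC-HIT | VC [25, 13]
  [9] addr=0x68 blk=13 s=1: VC-HIT | VC [25, 9]

VC = [25, 9]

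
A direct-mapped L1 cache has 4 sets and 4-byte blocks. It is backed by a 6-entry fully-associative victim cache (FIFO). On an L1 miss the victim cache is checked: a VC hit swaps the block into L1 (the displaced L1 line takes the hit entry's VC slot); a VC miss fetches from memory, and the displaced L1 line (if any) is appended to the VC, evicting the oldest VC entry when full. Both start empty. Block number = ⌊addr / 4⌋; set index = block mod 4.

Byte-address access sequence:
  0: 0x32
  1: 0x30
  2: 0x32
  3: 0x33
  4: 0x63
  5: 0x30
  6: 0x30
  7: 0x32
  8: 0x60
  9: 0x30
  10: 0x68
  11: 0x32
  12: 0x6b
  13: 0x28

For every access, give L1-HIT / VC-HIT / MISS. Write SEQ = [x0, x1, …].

SEQ = [MISS, L1-HIT, L1-HIT, L1-HIT, MISS, VC-HIT, L1-HIT, L1-HIT, VC-HIT, VC-HIT, MISS, L1-HIT, L1-HIT, MISS]

  [0] addr=0x32 blk=12 s=0: MISS | VC []
  [1] addr=0x30 blk=12 s=0: L1-HIT | VC []
  [2] addr=0x32 blk=12 s=0: L1-HIT | VC []
  [3] addr=0x33 blk=12 s=0: L1-HIT | VC []
  [4] addr=0x63 blk=24 s=0: MISS | VC [12]
  [5] addr=0x30 blk=12 s=0: VC-HIT | VC [24]
  [6] addr=0x30 blk=12 s=0: L1-HIT | VC [24]
  [7] addr=0x32 blk=12 s=0: L1-HIT | VC [24]
  [8] addr=0x60 blk=24 s=0: VC-HIT | VC [12]
  [9] addr=0x30 blk=12 s=0: VC-HIT | VC [24]
  [10] addr=0x68 blk=26 s=2: MISS | VC [24]
  [11] addr=0x32 blk=12 s=0: L1-HIT | VC [24]
  [12] addr=0x6b blk=26 s=2: L1-HIT | VC [24]
  [13] addr=0x28 blk=10 s=2: MISS | VC [24, 26]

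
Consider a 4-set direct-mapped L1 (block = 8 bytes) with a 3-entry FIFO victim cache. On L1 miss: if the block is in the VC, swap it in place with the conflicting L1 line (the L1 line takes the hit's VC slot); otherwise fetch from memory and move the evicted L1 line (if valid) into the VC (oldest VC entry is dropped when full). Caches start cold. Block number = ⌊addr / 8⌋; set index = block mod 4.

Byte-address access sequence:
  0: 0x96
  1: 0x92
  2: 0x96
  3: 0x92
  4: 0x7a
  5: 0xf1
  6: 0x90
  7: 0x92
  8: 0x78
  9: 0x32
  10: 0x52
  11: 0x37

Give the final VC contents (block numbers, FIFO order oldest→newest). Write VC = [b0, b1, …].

  [0] addr=0x96 blk=18 s=2: MISS | VC []
  [1] addr=0x92 blk=18 s=2: L1-HIT | VC []
  [2] addr=0x96 blk=18 s=2: L1-HIT | VC []
  [3] addr=0x92 blk=18 s=2: L1-HIT | VC []
  [4] addr=0x7a blk=15 s=3: MISS | VC []
  [5] addr=0xf1 blk=30 s=2: MISS | VC [18]
  [6] addr=0x90 blk=18 s=2: VC-HIT | VC [30]
  [7] addr=0x92 blk=18 s=2: L1-HIT | VC [30]
  [8] addr=0x78 blk=15 s=3: L1-HIT | VC [30]
  [9] addr=0x32 blk=6 s=2: MISS | VC [30, 18]
  [10] addr=0x52 blk=10 s=2: MISS | VC [30, 18, 6]
  [11] addr=0x37 blk=6 s=2: VC-HIT | VC [30, 18, 10]

VC = [30, 18, 10]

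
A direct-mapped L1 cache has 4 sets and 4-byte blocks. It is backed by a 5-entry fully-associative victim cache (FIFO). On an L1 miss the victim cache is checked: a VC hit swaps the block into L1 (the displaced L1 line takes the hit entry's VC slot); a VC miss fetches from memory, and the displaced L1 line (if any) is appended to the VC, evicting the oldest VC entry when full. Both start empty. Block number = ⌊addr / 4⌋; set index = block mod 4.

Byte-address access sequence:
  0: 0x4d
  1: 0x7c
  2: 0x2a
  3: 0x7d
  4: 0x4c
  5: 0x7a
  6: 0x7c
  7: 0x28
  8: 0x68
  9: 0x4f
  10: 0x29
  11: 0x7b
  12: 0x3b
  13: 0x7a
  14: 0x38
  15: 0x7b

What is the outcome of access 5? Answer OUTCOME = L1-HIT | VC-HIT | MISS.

0: 0x4d (blk 19, set 3) → MISS  vc=[]
1: 0x7c (blk 31, set 3) → MISS  vc=[19]
2: 0x2a (blk 10, set 2) → MISS  vc=[19]
3: 0x7d (blk 31, set 3) → L1-HIT  vc=[19]
4: 0x4c (blk 19, set 3) → VC-HIT  vc=[31]
5: 0x7a (blk 30, set 2) → MISS  vc=[31, 10]
6: 0x7c (blk 31, set 3) → VC-HIT  vc=[19, 10]
7: 0x28 (blk 10, set 2) → VC-HIT  vc=[19, 30]
8: 0x68 (blk 26, set 2) → MISS  vc=[19, 30, 10]
9: 0x4f (blk 19, set 3) → VC-HIT  vc=[31, 30, 10]
10: 0x29 (blk 10, set 2) → VC-HIT  vc=[31, 30, 26]
11: 0x7b (blk 30, set 2) → VC-HIT  vc=[31, 10, 26]
12: 0x3b (blk 14, set 2) → MISS  vc=[31, 10, 26, 30]
13: 0x7a (blk 30, set 2) → VC-HIT  vc=[31, 10, 26, 14]
14: 0x38 (blk 14, set 2) → VC-HIT  vc=[31, 10, 26, 30]
15: 0x7b (blk 30, set 2) → VC-HIT  vc=[31, 10, 26, 14]

OUTCOME = MISS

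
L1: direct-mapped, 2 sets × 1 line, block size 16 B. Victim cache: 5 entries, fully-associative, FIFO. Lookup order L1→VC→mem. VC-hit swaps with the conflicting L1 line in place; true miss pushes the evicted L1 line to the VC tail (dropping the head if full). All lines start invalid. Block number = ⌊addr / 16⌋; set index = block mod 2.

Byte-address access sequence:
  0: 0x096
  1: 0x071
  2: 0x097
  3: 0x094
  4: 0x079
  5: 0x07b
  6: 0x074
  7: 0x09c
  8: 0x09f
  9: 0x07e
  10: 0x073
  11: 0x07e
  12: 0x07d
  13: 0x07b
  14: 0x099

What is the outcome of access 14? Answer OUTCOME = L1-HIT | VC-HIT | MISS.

OUTCOME = VC-HIT

#0 0x96→b9/s1 MISS; vc=[]
#1 0x71→b7/s1 MISS; vc=[9]
#2 0x97→b9/s1 VC-HIT; vc=[7]
#3 0x94→b9/s1 L1-HIT; vc=[7]
#4 0x79→b7/s1 VC-HIT; vc=[9]
#5 0x7b→b7/s1 L1-HIT; vc=[9]
#6 0x74→b7/s1 L1-HIT; vc=[9]
#7 0x9c→b9/s1 VC-HIT; vc=[7]
#8 0x9f→b9/s1 L1-HIT; vc=[7]
#9 0x7e→b7/s1 VC-HIT; vc=[9]
#10 0x73→b7/s1 L1-HIT; vc=[9]
#11 0x7e→b7/s1 L1-HIT; vc=[9]
#12 0x7d→b7/s1 L1-HIT; vc=[9]
#13 0x7b→b7/s1 L1-HIT; vc=[9]
#14 0x99→b9/s1 VC-HIT; vc=[7]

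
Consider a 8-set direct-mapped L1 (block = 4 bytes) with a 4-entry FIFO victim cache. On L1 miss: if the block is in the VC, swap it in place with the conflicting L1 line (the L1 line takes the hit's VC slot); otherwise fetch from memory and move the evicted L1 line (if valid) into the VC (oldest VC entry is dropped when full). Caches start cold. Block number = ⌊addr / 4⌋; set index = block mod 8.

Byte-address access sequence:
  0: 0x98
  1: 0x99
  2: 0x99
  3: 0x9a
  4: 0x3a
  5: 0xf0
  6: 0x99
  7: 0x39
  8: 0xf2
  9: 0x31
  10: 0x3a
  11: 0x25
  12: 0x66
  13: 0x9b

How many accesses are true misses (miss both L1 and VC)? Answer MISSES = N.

MISSES = 6

0: 0x98 (blk 38, set 6) → MISS  vc=[]
1: 0x99 (blk 38, set 6) → L1-HIT  vc=[]
2: 0x99 (blk 38, set 6) → L1-HIT  vc=[]
3: 0x9a (blk 38, set 6) → L1-HIT  vc=[]
4: 0x3a (blk 14, set 6) → MISS  vc=[38]
5: 0xf0 (blk 60, set 4) → MISS  vc=[38]
6: 0x99 (blk 38, set 6) → VC-HIT  vc=[14]
7: 0x39 (blk 14, set 6) → VC-HIT  vc=[38]
8: 0xf2 (blk 60, set 4) → L1-HIT  vc=[38]
9: 0x31 (blk 12, set 4) → MISS  vc=[38, 60]
10: 0x3a (blk 14, set 6) → L1-HIT  vc=[38, 60]
11: 0x25 (blk 9, set 1) → MISS  vc=[38, 60]
12: 0x66 (blk 25, set 1) → MISS  vc=[38, 60, 9]
13: 0x9b (blk 38, set 6) → VC-HIT  vc=[14, 60, 9]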